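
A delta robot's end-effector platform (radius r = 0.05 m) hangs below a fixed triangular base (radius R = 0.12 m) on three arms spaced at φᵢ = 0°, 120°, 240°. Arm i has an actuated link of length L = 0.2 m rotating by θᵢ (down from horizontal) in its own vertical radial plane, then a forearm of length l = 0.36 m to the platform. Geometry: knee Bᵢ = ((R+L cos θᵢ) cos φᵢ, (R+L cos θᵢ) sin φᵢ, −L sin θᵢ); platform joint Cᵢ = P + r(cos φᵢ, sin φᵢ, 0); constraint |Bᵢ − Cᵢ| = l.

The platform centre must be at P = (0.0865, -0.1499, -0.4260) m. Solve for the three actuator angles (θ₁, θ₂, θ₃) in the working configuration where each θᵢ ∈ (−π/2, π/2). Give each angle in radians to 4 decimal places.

φ1=0.0° → target in arm frame (0.0865, -0.1499)
  e−x'=-0.0165;  (l²−L²−(e−x')²−y'²−z²)/2L = -0.2865
  θ1 = atan2(B,A) + arccos(C/0.4263) = 0.6984
arm 2 (φ=120.0°): x'=-0.1731, y'=0.0000
  e−x'=0.2431;  (l²−L²−(e−x')²−y'²−z²)/2L = -0.3774
  √(A²+B²)=0.4905;  θ2 = -1.0523+2.4488 ≈ 1.3965
arm 3 (φ=240.0°): x'=0.0866, y'=0.1499
  A cos θ + B sin θ = C:  -0.0166·cos θ + -0.4260·sin θ = -0.2865
  θ3 = atan2(B,A) + arccos(C/0.4263) = 0.6981

θ₁ = 0.6984, θ₂ = 1.3965, θ₃ = 0.6981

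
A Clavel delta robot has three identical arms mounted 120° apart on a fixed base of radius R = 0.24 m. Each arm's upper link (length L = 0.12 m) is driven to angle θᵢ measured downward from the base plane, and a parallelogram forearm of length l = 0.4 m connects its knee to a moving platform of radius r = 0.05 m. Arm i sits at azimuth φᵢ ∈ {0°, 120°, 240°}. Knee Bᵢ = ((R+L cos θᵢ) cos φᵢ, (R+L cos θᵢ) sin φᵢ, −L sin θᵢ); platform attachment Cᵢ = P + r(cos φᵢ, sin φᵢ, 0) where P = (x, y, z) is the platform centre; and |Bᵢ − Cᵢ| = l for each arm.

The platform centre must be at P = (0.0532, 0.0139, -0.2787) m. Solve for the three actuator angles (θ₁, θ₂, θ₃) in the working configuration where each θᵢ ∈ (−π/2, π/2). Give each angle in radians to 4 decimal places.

φ1=0.0° → target in arm frame (0.0532, 0.0139)
  A=0.1368, B=-0.2787, C=(l²−L²−A²−y'²−z²)/(2L)=0.2042
  √(A²+B²)=0.3105;  θ1 = -1.1145+0.8528 ≈ -0.2617
φ2=120.0° → target in arm frame (-0.0146, -0.0530)
  A=0.2046, B=-0.2787, C=(l²−L²−A²−y'²−z²)/(2L)=0.0970
  √(A²+B²)=0.3457;  θ2 = -0.9376+1.2865 ≈ 0.3489
arm 3 (φ=240.0°): x'=-0.0386, y'=0.0391
  A cos θ + B sin θ = C:  0.2286·cos θ + -0.2787·sin θ = 0.0588
  √(A²+B²)=0.3605;  θ3 = -0.8838+1.4069 ≈ 0.5231

θ₁ = -0.2617, θ₂ = 0.3489, θ₃ = 0.5231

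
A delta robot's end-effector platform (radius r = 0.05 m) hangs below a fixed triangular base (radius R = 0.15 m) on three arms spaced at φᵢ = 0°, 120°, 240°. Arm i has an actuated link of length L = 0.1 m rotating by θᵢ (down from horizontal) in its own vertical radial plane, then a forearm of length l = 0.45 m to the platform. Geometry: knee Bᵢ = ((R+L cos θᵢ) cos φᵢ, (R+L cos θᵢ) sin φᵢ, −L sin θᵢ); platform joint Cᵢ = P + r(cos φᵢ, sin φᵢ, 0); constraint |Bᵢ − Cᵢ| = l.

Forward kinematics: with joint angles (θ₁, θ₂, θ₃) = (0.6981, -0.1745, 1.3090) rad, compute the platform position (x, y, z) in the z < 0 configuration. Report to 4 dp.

arm 1 at φ=0.0°: ρ1 = 0.1766;  O1 = (0.1766, 0.0000, -0.0643)
arm 2 at φ=120.0°: ρ2 = 0.1985;  O2 = (-0.0992, 0.1719, 0.0174)
φ3=240.0°: virtual centre (-0.0629, -0.1090, -0.0966), radius l
subtract pairs → two planes through P
[-0.5517 0.3438 0.1633]·P = 0.0044;  [-0.4791 -0.2180 -0.0646]·P = -0.0101
Cramer: x(z) = 0.0089+0.0469z;  y(z) = 0.0270-0.3996z
sphere 1 gives Az²+Bz+C=0 with A=1.1619, B=0.0912, C=-0.1695;  B²−4AC=0.7961;  roots -0.4232, 0.3447;  negative root z = -0.4232
x = -0.0110, y = 0.1961

(-0.0110, 0.1961, -0.4232)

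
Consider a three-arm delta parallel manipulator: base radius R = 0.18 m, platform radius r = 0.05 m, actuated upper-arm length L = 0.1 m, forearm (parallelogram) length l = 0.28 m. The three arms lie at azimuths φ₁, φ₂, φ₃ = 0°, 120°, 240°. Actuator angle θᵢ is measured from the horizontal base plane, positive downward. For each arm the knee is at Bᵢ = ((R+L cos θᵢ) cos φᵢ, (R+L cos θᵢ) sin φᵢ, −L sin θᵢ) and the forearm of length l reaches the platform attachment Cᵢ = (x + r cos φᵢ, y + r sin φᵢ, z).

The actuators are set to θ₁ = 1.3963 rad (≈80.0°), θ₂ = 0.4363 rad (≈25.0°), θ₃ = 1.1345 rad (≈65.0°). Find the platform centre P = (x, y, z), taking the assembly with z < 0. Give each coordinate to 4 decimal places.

centre 1 = (0.1474·cos0.0°, 0.1474·sin0.0°, -0.0985) = (0.1474, 0.0000, -0.0985)
arm 2 at φ=120.0°: ρ2 = 0.2206;  centre 2 = (-0.1103, 0.1911, -0.0423)
centre 3 = (0.1723·cos240.0°, 0.1723·sin240.0°, -0.0906) = (-0.0861, -0.1492, -0.0906)
subtract pairs → two planes through P
[-0.5154 0.3821 0.1124]·P = 0.0191;  [-0.4670 -0.2984 0.0157]·P = 0.0065
Cramer: x(z) = -0.0246+0.1190z;  y(z) = 0.0167-0.1337z
sphere 1 gives Az²+Bz+C=0 with A=1.0320, B=0.1516, C=-0.0389;  B²−4AC=0.1834;  roots -0.2809, 0.1341;  negative root z = -0.2809
x = -0.0580, y = 0.0543

(-0.0580, 0.0543, -0.2809)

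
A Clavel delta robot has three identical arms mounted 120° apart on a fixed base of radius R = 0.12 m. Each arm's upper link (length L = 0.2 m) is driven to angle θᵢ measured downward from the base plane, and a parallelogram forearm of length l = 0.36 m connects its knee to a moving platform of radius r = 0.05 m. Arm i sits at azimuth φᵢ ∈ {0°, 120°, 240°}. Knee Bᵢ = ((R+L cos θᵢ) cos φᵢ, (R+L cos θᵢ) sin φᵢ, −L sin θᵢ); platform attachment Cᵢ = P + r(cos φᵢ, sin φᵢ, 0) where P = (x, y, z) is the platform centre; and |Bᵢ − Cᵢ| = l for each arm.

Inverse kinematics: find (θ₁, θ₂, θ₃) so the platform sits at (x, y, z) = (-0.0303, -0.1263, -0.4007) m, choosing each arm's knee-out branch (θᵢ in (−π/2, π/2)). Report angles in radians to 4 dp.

θ₁ = 0.8725, θ₂ = 1.0469, θ₃ = 0.3489

φ1=0.0° → target in arm frame (-0.0303, -0.1263)
  e−x'=0.1003;  (l²−L²−(e−x')²−y'²−z²)/2L = -0.2424
  √(A²+B²)=0.4131;  θ1 = -1.3255+2.1980 ≈ 0.8725
rotate P by −φ2: (-0.0942, 0.0894, -0.4007)
  A cos θ + B sin θ = C:  0.1642·cos θ + -0.4007·sin θ = -0.2648
  √(A²+B²)=0.4330;  θ2 = -1.1818+2.2287 ≈ 1.0469
rotate P by −φ3: (0.1245, 0.0369, -0.4007)
  A=-0.0545, B=-0.4007, C=(l²−L²−A²−y'²−z²)/(2L)=-0.1882
  √(A²+B²)=0.4044;  θ3 = -1.7060+2.0550 ≈ 0.3489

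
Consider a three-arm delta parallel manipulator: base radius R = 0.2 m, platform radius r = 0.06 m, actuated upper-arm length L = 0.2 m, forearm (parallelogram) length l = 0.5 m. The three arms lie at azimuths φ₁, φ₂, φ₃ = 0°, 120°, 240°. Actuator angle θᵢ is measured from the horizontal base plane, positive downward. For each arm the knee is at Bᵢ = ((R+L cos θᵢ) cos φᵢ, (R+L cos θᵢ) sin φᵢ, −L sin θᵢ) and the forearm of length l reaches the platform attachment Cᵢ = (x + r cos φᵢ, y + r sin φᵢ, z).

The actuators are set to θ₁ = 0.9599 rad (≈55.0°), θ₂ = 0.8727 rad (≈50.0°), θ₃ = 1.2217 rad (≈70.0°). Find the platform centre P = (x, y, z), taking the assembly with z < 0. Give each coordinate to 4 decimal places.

φ1=0.0°: virtual centre (0.2547, 0.0000, -0.1638), radius l
arm 2 at φ=120.0°: ρ2 = 0.2686;  O2 = (-0.1343, 0.2326, -0.1532)
O3 = (0.2084·cos240.0°, 0.2084·sin240.0°, -0.1879) = (-0.1042, -0.1805, -0.1879)
|O₂|²−|O₁|² = 0.0039;  |O₃|²−|O₁|² = -0.0130
linear system: -0.7780x+0.4651y = 0.0039−0.0212z; -0.7179x+-0.3610y = -0.0130−-0.0482z
det = 0.6147;  x = 0.0075+-0.0240z,  y = 0.0209+-0.0858z
quadratic in z: (1.0079)z²+(0.3359)z+(-0.1616)=0, √Δ=0.8743 → z ∈ {-0.6004, 0.2671}; z = -0.6004 (taking z<0)
x = 0.0220, y = 0.0725

(0.0220, 0.0725, -0.6004)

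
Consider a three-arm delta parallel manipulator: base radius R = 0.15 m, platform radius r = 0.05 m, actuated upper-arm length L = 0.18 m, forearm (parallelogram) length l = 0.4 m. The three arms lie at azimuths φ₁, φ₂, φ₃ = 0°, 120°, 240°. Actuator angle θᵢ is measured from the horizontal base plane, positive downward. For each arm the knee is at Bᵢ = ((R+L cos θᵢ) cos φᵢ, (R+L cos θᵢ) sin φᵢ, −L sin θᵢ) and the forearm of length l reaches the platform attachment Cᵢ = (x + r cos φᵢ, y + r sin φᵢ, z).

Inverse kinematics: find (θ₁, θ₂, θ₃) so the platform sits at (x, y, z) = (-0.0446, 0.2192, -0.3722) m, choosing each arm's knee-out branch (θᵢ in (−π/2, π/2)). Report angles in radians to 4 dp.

θ₁ = 0.9598, θ₂ = -0.0872, θ₃ = 1.3088

φ1=0.0° → target in arm frame (-0.0446, 0.2192)
  e−x'=0.1446;  (l²−L²−(e−x')²−y'²−z²)/2L = -0.2219
  √(A²+B²)=0.3993;  θ1 = -1.2002+2.1601 ≈ 0.9598
φ2=120.0° → target in arm frame (0.2121, -0.0710)
  A cos θ + B sin θ = C:  -0.1121·cos θ + -0.3722·sin θ = -0.0793
  γ=atan2(-0.3722,-0.1121)=-1.8634;  ψ=arccos(-0.2040)=1.7762;  θ2=γ+ψ≈-0.0872
rotate P by −φ3: (-0.1675, -0.1482, -0.3722)
  e−x'=0.2675;  (l²−L²−(e−x')²−y'²−z²)/2L = -0.2902
  γ=atan2(-0.3722,0.2675)=-0.9476;  ψ=arccos(-0.6331)=2.2564;  θ3=γ+ψ≈1.3088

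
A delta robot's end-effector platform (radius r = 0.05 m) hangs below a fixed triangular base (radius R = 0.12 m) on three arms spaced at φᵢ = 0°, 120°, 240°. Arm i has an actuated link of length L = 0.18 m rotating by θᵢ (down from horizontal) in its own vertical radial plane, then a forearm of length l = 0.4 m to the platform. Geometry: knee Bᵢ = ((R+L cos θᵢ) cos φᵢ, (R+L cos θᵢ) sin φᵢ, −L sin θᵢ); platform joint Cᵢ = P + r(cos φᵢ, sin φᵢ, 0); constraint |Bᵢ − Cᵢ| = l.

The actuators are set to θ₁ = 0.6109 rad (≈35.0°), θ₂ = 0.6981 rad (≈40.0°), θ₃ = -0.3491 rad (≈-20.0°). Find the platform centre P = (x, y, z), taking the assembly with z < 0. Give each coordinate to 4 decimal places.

arm 1 at φ=0.0°: (R−r)+L cos θ1 = 0.2174;  centre 1 = (0.2174, 0.0000, -0.1032)
arm 2 at φ=120.0°: (R−r)+L cos θ2 = 0.2079;  centre 2 = (-0.1039, 0.1800, -0.1157)
φ3=240.0°: virtual centre (-0.1196, -0.2071, 0.0616), radius l
|centre ₂|²−|centre ₁|² = -0.0013;  |centre ₃|²−|centre ₁|² = 0.0030
[-0.6428 0.3601 -0.0249]·P = -0.0013;  [-0.6740 -0.4142 0.3296]·P = 0.0030
Cramer: x(z) = -0.0011+0.2130z;  y(z) = -0.0056+0.4493z
sphere 1 gives Az²+Bz+C=0 with A=1.2472, B=0.1084, C=-0.1016;  B²−4AC=0.5184;  roots -0.3321, 0.2452;  negative root z = -0.3321
x = -0.0718, y = -0.1548

(-0.0718, -0.1548, -0.3321)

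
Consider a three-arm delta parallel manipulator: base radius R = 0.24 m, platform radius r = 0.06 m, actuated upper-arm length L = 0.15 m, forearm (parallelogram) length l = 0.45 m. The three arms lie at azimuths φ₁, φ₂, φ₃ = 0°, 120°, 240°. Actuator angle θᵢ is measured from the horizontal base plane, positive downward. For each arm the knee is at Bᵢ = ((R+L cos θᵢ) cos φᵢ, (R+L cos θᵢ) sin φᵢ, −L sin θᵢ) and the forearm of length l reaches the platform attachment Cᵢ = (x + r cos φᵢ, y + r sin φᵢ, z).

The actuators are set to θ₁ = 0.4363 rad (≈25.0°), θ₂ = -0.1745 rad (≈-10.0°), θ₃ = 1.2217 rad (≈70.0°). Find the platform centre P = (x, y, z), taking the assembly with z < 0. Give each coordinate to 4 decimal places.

(0.0247, 0.1641, -0.3646)

arm 1 at φ=0.0°: (R−r)+L cos θ1 = 0.3159;  centre 1 = (0.3159, 0.0000, -0.0634)
arm 2 at φ=120.0°: (R−r)+L cos θ2 = 0.3277;  centre 2 = (-0.1639, 0.2838, 0.0260)
centre 3 = (0.2313·cos240.0°, 0.2313·sin240.0°, -0.1410) = (-0.1157, -0.2003, -0.1410)
eliminate P² terms by subtracting sphere 1 from 2 and 3
plane₁₂: -0.9596x+0.5676y+0.1789z = 0.0042
det = 0.8744;  x = 0.0178+-0.0188z,  y = 0.0376+-0.3468z
sphere 1 gives Az²+Bz+C=0 with A=1.1206, B=0.1119, C=-0.1082;  B²−4AC=0.4975;  roots -0.3646, 0.2648;  negative root z = -0.3646
x = 0.0247, y = 0.1641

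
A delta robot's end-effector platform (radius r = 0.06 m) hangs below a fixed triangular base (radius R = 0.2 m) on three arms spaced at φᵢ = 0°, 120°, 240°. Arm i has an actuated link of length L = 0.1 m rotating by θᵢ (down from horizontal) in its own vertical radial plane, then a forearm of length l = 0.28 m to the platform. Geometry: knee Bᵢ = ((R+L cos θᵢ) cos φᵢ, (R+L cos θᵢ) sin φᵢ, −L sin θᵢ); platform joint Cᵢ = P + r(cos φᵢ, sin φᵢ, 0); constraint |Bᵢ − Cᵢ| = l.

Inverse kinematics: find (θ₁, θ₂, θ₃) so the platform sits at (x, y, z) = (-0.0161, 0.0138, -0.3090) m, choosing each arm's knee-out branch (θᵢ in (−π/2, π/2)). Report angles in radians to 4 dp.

φ1=0.0° → target in arm frame (-0.0161, 0.0138)
  e−x'=0.1561;  (l²−L²−(e−x')²−y'²−z²)/2L = -0.2582
  θ1 = atan2(B,A) + arccos(C/0.3462) = 1.3095
φ2=120.0° → target in arm frame (0.0200, 0.0070)
  A cos θ + B sin θ = C:  0.1200·cos θ + -0.3090·sin θ = -0.2077
  θ2 = atan2(B,A) + arccos(C/0.3315) = 1.0474
rotate P by −φ3: (-0.0039, -0.0208, -0.3090)
  A=0.1439, B=-0.3090, C=(l²−L²−A²−y'²−z²)/(2L)=-0.2411
  θ3 = atan2(B,A) + arccos(C/0.3409) = 1.2216

θ₁ = 1.3095, θ₂ = 1.0474, θ₃ = 1.2216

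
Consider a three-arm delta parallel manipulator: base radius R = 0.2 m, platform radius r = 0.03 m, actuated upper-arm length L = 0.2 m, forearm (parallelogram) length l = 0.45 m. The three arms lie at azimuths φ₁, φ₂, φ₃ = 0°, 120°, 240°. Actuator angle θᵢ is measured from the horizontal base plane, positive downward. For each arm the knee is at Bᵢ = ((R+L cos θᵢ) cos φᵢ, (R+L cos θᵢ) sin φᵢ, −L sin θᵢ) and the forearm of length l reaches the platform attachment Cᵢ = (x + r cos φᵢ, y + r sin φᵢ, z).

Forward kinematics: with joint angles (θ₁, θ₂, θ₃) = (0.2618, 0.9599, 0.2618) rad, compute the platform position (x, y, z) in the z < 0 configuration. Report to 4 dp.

arm 1 at φ=0.0°: e+L cos θ1 = 0.3632;  O1 = (0.3632, 0.0000, -0.0518)
arm 2 at φ=120.0°: e+L cos θ2 = 0.2847;  O2 = (-0.1424, 0.2466, -0.1638)
φ3=240.0°: virtual centre (-0.1816, -0.3145, -0.0518), radius l
|O₂|²−|O₁|² = -0.0267;  |O₃|²−|O₁|² = 0.0000
plane₁₂: -1.0111x+0.4932y+-0.2241z = -0.0267
det = 1.1733;  x = 0.0143+-0.1202z,  y = -0.0248+0.2081z
sphere 1 gives Az²+Bz+C=0 with A=1.0578, B=0.1771, C=-0.0775;  B²−4AC=0.3592;  roots -0.3670, 0.1996;  negative root z = -0.3670
x = 0.0584, y = -0.1012

(0.0584, -0.1012, -0.3670)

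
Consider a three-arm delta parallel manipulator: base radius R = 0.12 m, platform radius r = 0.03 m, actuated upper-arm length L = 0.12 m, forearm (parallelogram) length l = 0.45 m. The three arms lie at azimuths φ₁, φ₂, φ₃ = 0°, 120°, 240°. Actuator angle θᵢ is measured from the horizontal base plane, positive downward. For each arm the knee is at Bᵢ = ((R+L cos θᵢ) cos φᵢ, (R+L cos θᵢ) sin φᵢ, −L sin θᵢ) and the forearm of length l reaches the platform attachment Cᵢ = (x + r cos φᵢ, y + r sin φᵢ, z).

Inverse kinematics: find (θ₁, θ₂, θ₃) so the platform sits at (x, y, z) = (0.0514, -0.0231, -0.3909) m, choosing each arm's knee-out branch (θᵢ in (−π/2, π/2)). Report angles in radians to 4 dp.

φ1=0.0° → target in arm frame (0.0514, -0.0231)
  e−x'=0.0386;  (l²−L²−(e−x')²−y'²−z²)/2L = 0.1386
  √(A²+B²)=0.3928;  θ1 = -1.4724+1.2101 ≈ -0.2623
arm 2 (φ=120.0°): x'=-0.0457, y'=-0.0330
  A cos θ + B sin θ = C:  0.1357·cos θ + -0.3909·sin θ = 0.0658
  γ=atan2(-0.3909,0.1357)=-1.2367;  ψ=arccos(0.1590)=1.4111;  θ2=γ+ψ≈0.1744
φ3=240.0° → target in arm frame (-0.0057, 0.0561)
  A cos θ + B sin θ = C:  0.0957·cos θ + -0.3909·sin θ = 0.0958
  γ=atan2(-0.3909,0.0957)=-1.3307;  ψ=arccos(0.2381)=1.3304;  θ3=γ+ψ≈-0.0003

θ₁ = -0.2623, θ₂ = 0.1744, θ₃ = -0.0003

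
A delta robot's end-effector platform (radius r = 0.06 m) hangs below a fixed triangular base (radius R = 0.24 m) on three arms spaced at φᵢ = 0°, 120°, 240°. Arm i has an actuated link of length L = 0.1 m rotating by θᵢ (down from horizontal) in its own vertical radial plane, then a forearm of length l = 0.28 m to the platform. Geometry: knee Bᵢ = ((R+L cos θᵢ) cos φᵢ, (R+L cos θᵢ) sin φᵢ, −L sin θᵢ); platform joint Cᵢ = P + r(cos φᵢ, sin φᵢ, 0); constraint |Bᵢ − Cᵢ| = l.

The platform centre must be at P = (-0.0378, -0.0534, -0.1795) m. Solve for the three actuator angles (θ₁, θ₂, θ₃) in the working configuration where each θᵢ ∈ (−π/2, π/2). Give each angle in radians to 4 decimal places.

arm 1 (φ=0.0°): x'=-0.0378, y'=-0.0534
  A=0.2178, B=-0.1795, C=(l²−L²−A²−y'²−z²)/(2L)=-0.0705
  γ=atan2(-0.1795,0.2178)=-0.6893;  ψ=arccos(-0.2499)=1.8234;  θ1=γ+ψ≈1.1341
φ2=120.0° → target in arm frame (-0.0273, 0.0594)
  A=0.2073, B=-0.1795, C=(l²−L²−A²−y'²−z²)/(2L)=-0.0517
  γ=atan2(-0.1795,0.2073)=-0.7135;  ψ=arccos(-0.1886)=1.7605;  θ2=γ+ψ≈1.0470
φ3=240.0° → target in arm frame (0.0651, -0.0060)
  e−x'=0.1149;  (l²−L²−(e−x')²−y'²−z²)/2L = 0.1148
  √(A²+B²)=0.2131;  θ3 = -1.0016+1.0021 ≈ 0.0005

θ₁ = 1.1341, θ₂ = 1.0470, θ₃ = 0.0005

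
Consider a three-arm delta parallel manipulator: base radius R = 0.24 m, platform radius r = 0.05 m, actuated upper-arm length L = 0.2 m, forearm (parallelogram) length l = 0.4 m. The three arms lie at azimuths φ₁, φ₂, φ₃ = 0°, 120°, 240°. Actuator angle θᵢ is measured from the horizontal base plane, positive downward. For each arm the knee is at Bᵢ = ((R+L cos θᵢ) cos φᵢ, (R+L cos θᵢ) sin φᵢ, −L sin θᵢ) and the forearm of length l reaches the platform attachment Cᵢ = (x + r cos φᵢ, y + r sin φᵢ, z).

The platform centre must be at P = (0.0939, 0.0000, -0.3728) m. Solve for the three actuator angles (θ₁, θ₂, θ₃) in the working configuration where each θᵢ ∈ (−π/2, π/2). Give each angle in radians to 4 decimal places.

θ₁ = 0.4365, θ₂ = 1.0471, θ₃ = 1.0471

rotate P by −φ1: (0.0939, 0.0000, -0.3728)
  A cos θ + B sin θ = C:  0.0961·cos θ + -0.3728·sin θ = -0.0705
  θ1 = atan2(B,A) + arccos(C/0.3850) = 0.4365
φ2=120.0° → target in arm frame (-0.0469, -0.0813)
  e−x'=0.2369;  (l²−L²−(e−x')²−y'²−z²)/2L = -0.2043
  γ=atan2(-0.3728,0.2369)=-1.0046;  ψ=arccos(-0.4626)=2.0517;  θ2=γ+ψ≈1.0471
arm 3 (φ=240.0°): x'=-0.0470, y'=0.0813
  e−x'=0.2370;  (l²−L²−(e−x')²−y'²−z²)/2L = -0.2043
  √(A²+B²)=0.4417;  θ3 = -1.0046+2.0517 ≈ 1.0471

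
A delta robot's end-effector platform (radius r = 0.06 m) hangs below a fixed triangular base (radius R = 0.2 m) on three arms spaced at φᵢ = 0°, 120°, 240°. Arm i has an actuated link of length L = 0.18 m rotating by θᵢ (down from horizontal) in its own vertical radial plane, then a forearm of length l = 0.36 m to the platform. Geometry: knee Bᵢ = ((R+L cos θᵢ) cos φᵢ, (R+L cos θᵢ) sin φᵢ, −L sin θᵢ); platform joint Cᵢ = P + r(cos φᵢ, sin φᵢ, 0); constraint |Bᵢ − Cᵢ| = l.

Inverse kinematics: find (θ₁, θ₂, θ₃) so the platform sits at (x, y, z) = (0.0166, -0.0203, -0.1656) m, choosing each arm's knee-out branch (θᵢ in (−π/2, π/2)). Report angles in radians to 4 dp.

rotate P by −φ1: (0.0166, -0.0203, -0.1656)
  A=0.1234, B=-0.1656, C=(l²−L²−A²−y'²−z²)/(2L)=0.1504
  γ=atan2(-0.1656,0.1234)=-0.9304;  ψ=arccos(0.7282)=0.7552;  θ1=γ+ψ≈-0.1752
rotate P by −φ2: (-0.0259, -0.0042, -0.1656)
  A cos θ + B sin θ = C:  0.1659·cos θ + -0.1656·sin θ = 0.1173
  θ2 = atan2(B,A) + arccos(C/0.2344) = 0.2619
rotate P by −φ3: (0.0093, 0.0245, -0.1656)
  A cos θ + B sin θ = C:  0.1307·cos θ + -0.1656·sin θ = 0.1447
  θ3 = atan2(B,A) + arccos(C/0.2110) = -0.0875

θ₁ = -0.1752, θ₂ = 0.2619, θ₃ = -0.0875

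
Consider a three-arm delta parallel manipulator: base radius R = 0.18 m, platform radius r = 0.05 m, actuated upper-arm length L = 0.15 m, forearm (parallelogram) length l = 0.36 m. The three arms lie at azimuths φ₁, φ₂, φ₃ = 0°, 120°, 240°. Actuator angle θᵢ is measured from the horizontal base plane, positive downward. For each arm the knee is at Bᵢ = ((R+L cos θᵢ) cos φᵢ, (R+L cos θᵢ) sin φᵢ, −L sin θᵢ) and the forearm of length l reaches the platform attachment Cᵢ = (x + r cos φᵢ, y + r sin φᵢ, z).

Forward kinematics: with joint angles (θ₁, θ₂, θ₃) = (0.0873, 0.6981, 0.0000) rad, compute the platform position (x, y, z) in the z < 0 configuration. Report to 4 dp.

(0.0305, -0.0673, -0.2643)

arm 1 at φ=0.0°: ρ1 = 0.2794;  O1 = (0.2794, 0.0000, -0.0131)
φ2=120.0°: virtual centre (-0.1225, 0.2121, -0.0964), radius l
arm 3 at φ=240.0°: ρ3 = 0.2800;  O3 = (-0.1400, -0.2425, 0.0000)
|O₂|²−|O₁|² = -0.0090;  |O₃|²−|O₁|² = 0.0001
[-0.8038 0.4242 -0.1667]·P = -0.0090;  [-0.8389 -0.4850 0.0262]·P = 0.0001
det = 0.7456;  x = 0.0058+-0.0935z,  y = -0.0103+0.2157z
quadratic in z: (1.0553)z²+(0.0729)z+(-0.0544)=0, √Δ=0.4848 → z ∈ {-0.2643, 0.1952}; z = -0.2643 (taking z<0)
x = 0.0305, y = -0.0673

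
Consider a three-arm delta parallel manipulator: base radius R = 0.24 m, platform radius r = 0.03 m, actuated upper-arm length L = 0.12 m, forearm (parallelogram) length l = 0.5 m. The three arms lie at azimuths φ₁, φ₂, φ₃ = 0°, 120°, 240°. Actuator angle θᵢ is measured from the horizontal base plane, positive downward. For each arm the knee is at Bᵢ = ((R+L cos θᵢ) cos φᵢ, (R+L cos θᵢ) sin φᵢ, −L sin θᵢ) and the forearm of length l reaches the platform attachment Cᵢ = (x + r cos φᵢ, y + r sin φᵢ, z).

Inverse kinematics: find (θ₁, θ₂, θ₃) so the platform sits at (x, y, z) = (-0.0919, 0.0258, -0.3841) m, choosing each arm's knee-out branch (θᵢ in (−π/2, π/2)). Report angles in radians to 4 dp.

rotate P by −φ1: (-0.0919, 0.0258, -0.3841)
  e−x'=0.3019;  (l²−L²−(e−x')²−y'²−z²)/2L = -0.0156
  γ=atan2(-0.3841,0.3019)=-0.9047;  ψ=arccos(-0.0319)=1.6027;  θ1=γ+ψ≈0.6981
rotate P by −φ2: (0.0683, 0.0667, -0.3841)
  A=0.1417, B=-0.3841, C=(l²−L²−A²−y'²−z²)/(2L)=0.2647
  θ2 = atan2(B,A) + arccos(C/0.4094) = -0.3498
φ3=240.0° → target in arm frame (0.0236, -0.0925)
  A cos θ + B sin θ = C:  0.1864·cos θ + -0.3841·sin θ = 0.1865
  γ=atan2(-0.3841,0.1864)=-1.1190;  ψ=arccos(0.4369)=1.1186;  θ3=γ+ψ≈-0.0004

θ₁ = 0.6981, θ₂ = -0.3498, θ₃ = -0.0004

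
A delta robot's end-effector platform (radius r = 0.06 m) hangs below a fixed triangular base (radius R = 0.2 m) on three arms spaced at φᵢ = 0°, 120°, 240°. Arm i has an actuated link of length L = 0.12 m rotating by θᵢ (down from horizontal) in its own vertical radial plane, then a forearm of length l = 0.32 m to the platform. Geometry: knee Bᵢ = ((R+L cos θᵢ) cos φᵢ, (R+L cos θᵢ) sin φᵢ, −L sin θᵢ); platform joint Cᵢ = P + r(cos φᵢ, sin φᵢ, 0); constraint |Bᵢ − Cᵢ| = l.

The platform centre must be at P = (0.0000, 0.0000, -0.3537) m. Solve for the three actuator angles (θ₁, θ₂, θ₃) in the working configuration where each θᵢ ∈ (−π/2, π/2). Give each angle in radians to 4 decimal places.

θ₁ = 1.0470, θ₂ = 1.0470, θ₃ = 1.0470

φ1=0.0° → target in arm frame (0.0000, 0.0000)
  A cos θ + B sin θ = C:  0.1400·cos θ + -0.3537·sin θ = -0.2363
  θ1 = atan2(B,A) + arccos(C/0.3804) = 1.0470
φ2=120.0° → target in arm frame (0.0000, 0.0000)
  A=0.1400, B=-0.3537, C=(l²−L²−A²−y'²−z²)/(2L)=-0.2363
  γ=atan2(-0.3537,0.1400)=-1.1939;  ψ=arccos(-0.6211)=2.2409;  θ2=γ+ψ≈1.0470
φ3=240.0° → target in arm frame (0.0000, 0.0000)
  A=0.1400, B=-0.3537, C=(l²−L²−A²−y'²−z²)/(2L)=-0.2363
  γ=atan2(-0.3537,0.1400)=-1.1939;  ψ=arccos(-0.6211)=2.2409;  θ3=γ+ψ≈1.0470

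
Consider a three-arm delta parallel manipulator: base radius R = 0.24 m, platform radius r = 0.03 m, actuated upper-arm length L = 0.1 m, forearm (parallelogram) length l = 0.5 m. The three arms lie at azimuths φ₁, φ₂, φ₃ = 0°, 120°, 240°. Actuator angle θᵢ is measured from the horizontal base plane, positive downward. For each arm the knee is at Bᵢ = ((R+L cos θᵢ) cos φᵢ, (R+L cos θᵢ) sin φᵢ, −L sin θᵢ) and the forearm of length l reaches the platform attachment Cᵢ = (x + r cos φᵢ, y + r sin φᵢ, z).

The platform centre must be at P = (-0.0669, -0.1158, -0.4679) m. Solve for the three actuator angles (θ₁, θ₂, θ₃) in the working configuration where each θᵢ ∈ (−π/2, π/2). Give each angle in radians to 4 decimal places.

arm 1 (φ=0.0°): x'=-0.0669, y'=-0.1158
  e−x'=0.2769;  (l²−L²−(e−x')²−y'²−z²)/2L = -0.3451
  √(A²+B²)=0.5437;  θ1 = -1.0364+2.2584 ≈ 1.2219
φ2=120.0° → target in arm frame (-0.0668, 0.1158)
  e−x'=0.2768;  (l²−L²−(e−x')²−y'²−z²)/2L = -0.3449
  θ2 = atan2(B,A) + arccos(C/0.5437) = 1.2216
arm 3 (φ=240.0°): x'=0.1337, y'=0.0000
  A cos θ + B sin θ = C:  0.0763·cos θ + -0.4679·sin θ = 0.0763
  √(A²+B²)=0.4741;  θ3 = -1.4092+1.4092 ≈ 0.0000

θ₁ = 1.2219, θ₂ = 1.2216, θ₃ = 0.0000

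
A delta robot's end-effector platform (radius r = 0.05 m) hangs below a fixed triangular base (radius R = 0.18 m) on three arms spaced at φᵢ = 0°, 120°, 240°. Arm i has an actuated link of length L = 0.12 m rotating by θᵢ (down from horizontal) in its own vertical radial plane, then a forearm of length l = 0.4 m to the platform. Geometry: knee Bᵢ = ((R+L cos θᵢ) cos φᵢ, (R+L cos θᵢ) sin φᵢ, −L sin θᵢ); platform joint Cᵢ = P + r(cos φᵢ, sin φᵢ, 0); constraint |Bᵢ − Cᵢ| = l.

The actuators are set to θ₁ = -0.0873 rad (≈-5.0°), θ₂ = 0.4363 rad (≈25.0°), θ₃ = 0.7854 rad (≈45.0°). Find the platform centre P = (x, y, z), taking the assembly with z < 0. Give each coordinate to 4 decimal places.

φ1=0.0°: virtual centre (0.2495, 0.0000, 0.0105), radius l
φ2=120.0°: virtual centre (-0.1194, 0.2068, -0.0507), radius l
centre 3 = (0.2149·cos240.0°, 0.2149·sin240.0°, -0.0849) = (-0.1074, -0.1861, -0.0849)
eliminate P² terms by subtracting sphere 1 from 2 and 3
[-0.7378 0.4135 -0.1223]·P = -0.0028;  [-0.7139 -0.3721 -0.1906]·P = -0.0090
Cramer: x(z) = 0.0084-0.2183z;  y(z) = 0.0082-0.0936z
into |P−centre ₁|² = l²: 1.0564z² + 0.0828z + -0.1017 = 0;  Δ = 0.4364;  z = -0.3519 or 0.2735 → z<0 root = -0.3519
x = 0.0852, y = 0.0411

(0.0852, 0.0411, -0.3519)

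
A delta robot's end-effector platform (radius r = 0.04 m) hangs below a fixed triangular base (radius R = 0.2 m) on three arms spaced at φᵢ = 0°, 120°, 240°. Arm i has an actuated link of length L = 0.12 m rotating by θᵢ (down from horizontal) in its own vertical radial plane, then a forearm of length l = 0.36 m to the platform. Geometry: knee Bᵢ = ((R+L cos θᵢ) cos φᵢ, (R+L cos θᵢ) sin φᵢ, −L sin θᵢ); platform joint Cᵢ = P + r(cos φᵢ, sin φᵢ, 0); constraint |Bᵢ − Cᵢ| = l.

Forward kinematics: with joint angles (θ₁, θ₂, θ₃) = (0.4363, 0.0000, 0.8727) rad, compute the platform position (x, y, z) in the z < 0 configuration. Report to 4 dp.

(0.0042, 0.0737, -0.2834)

centre 1 = (0.2688·cos0.0°, 0.2688·sin0.0°, -0.0507) = (0.2688, 0.0000, -0.0507)
centre 2 = (0.2800·cos120.0°, 0.2800·sin120.0°, 0.0000) = (-0.1400, 0.2425, 0.0000)
φ3=240.0°: virtual centre (-0.1186, -0.2054, -0.0919), radius l
subtract pairs → two planes through P
[-0.8175 0.4850 0.1014]·P = 0.0036;  [-0.7746 -0.4107 -0.0824]·P = -0.0101
det = 0.7115;  x = 0.0048+0.0024z,  y = 0.0155+-0.2052z
into |P−centre ₁|² = l²: 1.0421z² + 0.0938z + -0.0571 = 0;  Δ = 0.2469;  z = -0.2834 or 0.1934 → z<0 root = -0.2834
x = 0.0042, y = 0.0737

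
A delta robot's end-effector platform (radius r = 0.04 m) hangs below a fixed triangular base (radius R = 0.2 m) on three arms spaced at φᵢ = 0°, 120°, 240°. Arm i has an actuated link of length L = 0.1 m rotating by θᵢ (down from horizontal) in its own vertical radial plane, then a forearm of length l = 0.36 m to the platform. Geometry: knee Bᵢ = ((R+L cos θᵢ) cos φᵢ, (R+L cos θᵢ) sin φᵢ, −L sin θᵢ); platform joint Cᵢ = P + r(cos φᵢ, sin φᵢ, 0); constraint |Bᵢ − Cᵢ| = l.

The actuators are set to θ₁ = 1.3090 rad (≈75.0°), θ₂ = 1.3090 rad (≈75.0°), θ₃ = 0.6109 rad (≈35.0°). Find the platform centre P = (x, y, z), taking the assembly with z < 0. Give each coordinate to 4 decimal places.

(-0.0353, -0.0611, -0.3740)

centre 1 = (0.1859·cos0.0°, 0.1859·sin0.0°, -0.0966) = (0.1859, 0.0000, -0.0966)
centre 2 = (0.1859·cos120.0°, 0.1859·sin120.0°, -0.0966) = (-0.0929, 0.1610, -0.0966)
φ3=240.0°: virtual centre (-0.1210, -0.2095, -0.0574), radius l
|centre ₂|²−|centre ₁|² = 0.0000;  |centre ₃|²−|centre ₁|² = 0.0179
plane₁₂: -0.5576x+0.3220y+0.0000z = 0.0000
Cramer: x(z) = -0.0134+0.0586z;  y(z) = -0.0232+0.1015z
sphere 1 gives Az²+Bz+C=0 with A=1.0137, B=0.1651, C=-0.0800;  B²−4AC=0.3518;  roots -0.3740, 0.2111;  negative root z = -0.3740
x = -0.0353, y = -0.0611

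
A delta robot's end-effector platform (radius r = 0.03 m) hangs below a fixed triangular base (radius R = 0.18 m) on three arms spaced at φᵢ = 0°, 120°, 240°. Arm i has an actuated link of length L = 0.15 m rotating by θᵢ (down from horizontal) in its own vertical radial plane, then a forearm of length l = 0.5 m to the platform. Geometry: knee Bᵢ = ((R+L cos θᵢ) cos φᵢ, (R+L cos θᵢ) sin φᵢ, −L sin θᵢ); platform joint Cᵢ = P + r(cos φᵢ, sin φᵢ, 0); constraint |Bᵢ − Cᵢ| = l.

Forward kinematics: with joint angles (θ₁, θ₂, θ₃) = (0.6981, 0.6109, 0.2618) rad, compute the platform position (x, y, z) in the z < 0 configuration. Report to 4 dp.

arm 1 at φ=0.0°: e+L cos θ1 = 0.2649;  S1 = (0.2649, 0.0000, -0.0964)
φ2=120.0°: virtual centre (-0.1364, 0.2363, -0.0860), radius l
arm 3 at φ=240.0°: e+L cos θ3 = 0.2949;  S3 = (-0.1474, -0.2554, -0.0388)
|S₂|²−|S₁|² = 0.0024;  |S₃|²−|S₁|² = 0.0090
plane₁₂: -0.8027x+0.4726y+0.0207z = 0.0024
Cramer: x(z) = -0.0068+0.0813z;  y(z) = -0.0066+0.0942z
sphere 1 gives Az²+Bz+C=0 with A=1.0155, B=0.1474, C=-0.1668;  B²−4AC=0.6993;  roots -0.4843, 0.3392;  negative root z = -0.4843
x = -0.0462, y = -0.0522

(-0.0462, -0.0522, -0.4843)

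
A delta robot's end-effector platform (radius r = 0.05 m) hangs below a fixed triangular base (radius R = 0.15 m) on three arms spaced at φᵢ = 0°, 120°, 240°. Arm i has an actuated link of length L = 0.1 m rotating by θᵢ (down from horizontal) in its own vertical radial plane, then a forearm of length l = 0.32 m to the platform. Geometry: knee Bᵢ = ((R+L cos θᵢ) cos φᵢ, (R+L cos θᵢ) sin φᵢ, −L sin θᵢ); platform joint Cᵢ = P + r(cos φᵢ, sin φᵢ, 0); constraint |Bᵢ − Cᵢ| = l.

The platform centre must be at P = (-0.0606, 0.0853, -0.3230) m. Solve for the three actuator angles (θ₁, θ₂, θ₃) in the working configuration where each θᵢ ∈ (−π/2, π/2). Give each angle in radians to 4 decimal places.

θ₁ = 1.1349, θ₂ = 0.1746, θ₃ = 1.0473

φ1=0.0° → target in arm frame (-0.0606, 0.0853)
  A cos θ + B sin θ = C:  0.1606·cos θ + -0.3230·sin θ = -0.2250
  γ=atan2(-0.3230,0.1606)=-1.1094;  ψ=arccos(-0.6237)=2.2443;  θ1=γ+ψ≈1.1349
φ2=120.0° → target in arm frame (0.1042, 0.0098)
  e−x'=-0.0042;  (l²−L²−(e−x')²−y'²−z²)/2L = -0.0602
  θ2 = atan2(B,A) + arccos(C/0.3230) = 0.1746
φ3=240.0° → target in arm frame (-0.0436, -0.0951)
  A cos θ + B sin θ = C:  0.1436·cos θ + -0.3230·sin θ = -0.2080
  γ=atan2(-0.3230,0.1436)=-1.1525;  ψ=arccos(-0.5883)=2.1998;  θ3=γ+ψ≈1.0473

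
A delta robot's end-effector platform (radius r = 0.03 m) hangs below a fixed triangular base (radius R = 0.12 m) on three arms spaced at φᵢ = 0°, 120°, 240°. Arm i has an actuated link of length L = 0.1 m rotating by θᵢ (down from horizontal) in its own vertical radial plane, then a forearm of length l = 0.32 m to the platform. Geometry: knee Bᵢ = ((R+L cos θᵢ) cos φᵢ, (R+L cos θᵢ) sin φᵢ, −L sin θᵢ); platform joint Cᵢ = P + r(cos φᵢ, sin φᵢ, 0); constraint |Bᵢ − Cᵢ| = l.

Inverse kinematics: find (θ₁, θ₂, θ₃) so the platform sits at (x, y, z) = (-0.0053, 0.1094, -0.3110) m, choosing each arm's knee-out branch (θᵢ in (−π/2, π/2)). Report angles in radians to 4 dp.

θ₁ = 0.6980, θ₂ = 0.0871, θ₃ = 1.1347

arm 1 (φ=0.0°): x'=-0.0053, y'=0.1094
  A=0.0953, B=-0.3110, C=(l²−L²−A²−y'²−z²)/(2L)=-0.1269
  γ=atan2(-0.3110,0.0953)=-1.2735;  ψ=arccos(-0.3900)=1.9714;  θ1=γ+ψ≈0.6980
arm 2 (φ=120.0°): x'=0.0974, y'=-0.0501
  e−x'=-0.0074;  (l²−L²−(e−x')²−y'²−z²)/2L = -0.0344
  θ2 = atan2(B,A) + arccos(C/0.3111) = 0.0871
arm 3 (φ=240.0°): x'=-0.0921, y'=-0.0593
  A=0.1821, B=-0.3110, C=(l²−L²−A²−y'²−z²)/(2L)=-0.2050
  θ3 = atan2(B,A) + arccos(C/0.3604) = 1.1347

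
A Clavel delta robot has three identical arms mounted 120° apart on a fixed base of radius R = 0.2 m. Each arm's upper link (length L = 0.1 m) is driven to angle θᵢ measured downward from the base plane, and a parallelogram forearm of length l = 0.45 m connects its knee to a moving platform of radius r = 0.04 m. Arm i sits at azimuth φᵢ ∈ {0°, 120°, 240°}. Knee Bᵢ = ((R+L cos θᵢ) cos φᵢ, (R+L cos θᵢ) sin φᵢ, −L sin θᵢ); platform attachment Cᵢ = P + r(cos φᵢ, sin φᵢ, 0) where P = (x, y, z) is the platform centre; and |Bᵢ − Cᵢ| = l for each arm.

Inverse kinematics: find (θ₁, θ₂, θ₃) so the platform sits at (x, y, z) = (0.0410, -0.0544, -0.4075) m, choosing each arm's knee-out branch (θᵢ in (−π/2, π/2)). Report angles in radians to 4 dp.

rotate P by −φ1: (0.0410, -0.0544, -0.4075)
  A cos θ + B sin θ = C:  0.1190·cos θ + -0.4075·sin θ = 0.0466
  √(A²+B²)=0.4245;  θ1 = -1.2867+1.4608 ≈ 0.1741
φ2=120.0° → target in arm frame (-0.0676, -0.0083)
  A cos θ + B sin θ = C:  0.2276·cos θ + -0.4075·sin θ = -0.1272
  √(A²+B²)=0.4668;  θ2 = -1.0614+1.8467 ≈ 0.7853
arm 3 (φ=240.0°): x'=0.0266, y'=0.0627
  A cos θ + B sin θ = C:  0.1334·cos θ + -0.4075·sin θ = 0.0236
  γ=atan2(-0.4075,0.1334)=-1.2545;  ψ=arccos(0.0550)=1.5157;  θ3=γ+ψ≈0.2613

θ₁ = 0.1741, θ₂ = 0.7853, θ₃ = 0.2613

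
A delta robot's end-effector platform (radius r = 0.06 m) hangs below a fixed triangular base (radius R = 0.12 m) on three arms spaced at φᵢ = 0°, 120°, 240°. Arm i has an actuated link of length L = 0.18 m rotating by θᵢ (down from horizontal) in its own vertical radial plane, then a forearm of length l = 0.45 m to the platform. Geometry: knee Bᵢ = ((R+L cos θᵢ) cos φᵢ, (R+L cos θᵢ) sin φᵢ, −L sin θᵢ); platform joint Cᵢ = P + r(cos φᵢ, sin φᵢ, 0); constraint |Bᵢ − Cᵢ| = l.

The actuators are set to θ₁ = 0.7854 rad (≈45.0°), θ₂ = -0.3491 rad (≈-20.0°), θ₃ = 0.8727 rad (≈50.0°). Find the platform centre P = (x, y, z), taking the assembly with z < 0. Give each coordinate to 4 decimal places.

arm 1 at φ=0.0°: (R−r)+L cos θ1 = 0.1873;  S1 = (0.1873, 0.0000, -0.1273)
φ2=120.0°: virtual centre (-0.1146, 0.1984, 0.0616), radius l
φ3=240.0°: virtual centre (-0.0878, -0.1522, -0.1379), radius l
|S₂|²−|S₁|² = 0.0050;  |S₃|²−|S₁|² = -0.0014
[-0.6037 0.3969 0.3777]·P = 0.0050;  [-0.5503 -0.3043 -0.0212]·P = -0.0014
det = 0.4021;  x = -0.0024+0.2649z,  y = 0.0090+-0.5487z
quadratic in z: (1.3713)z²+(0.1442)z+(-0.1502)=0, √Δ=0.9191 → z ∈ {-0.3877, 0.2826}; z = -0.3877 (taking z<0)
x = -0.1051, y = 0.2217

(-0.1051, 0.2217, -0.3877)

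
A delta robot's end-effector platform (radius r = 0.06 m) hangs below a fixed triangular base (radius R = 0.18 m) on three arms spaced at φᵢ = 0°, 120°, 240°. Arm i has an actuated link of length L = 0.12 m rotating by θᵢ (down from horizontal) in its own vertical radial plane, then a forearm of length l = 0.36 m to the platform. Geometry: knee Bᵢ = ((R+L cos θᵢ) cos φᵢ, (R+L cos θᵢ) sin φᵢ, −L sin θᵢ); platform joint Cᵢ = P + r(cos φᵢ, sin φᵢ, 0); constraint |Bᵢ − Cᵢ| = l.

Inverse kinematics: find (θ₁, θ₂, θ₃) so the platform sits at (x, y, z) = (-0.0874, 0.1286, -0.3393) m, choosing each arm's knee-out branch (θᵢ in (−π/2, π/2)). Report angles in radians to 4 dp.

φ1=0.0° → target in arm frame (-0.0874, 0.1286)
  A=0.2074, B=-0.3393, C=(l²−L²−A²−y'²−z²)/(2L)=-0.2478
  γ=atan2(-0.3393,0.2074)=-1.0221;  ψ=arccos(-0.6232)=2.2436;  θ1=γ+ψ≈1.2215
rotate P by −φ2: (0.1551, 0.0114, -0.3393)
  A=-0.0351, B=-0.3393, C=(l²−L²−A²−y'²−z²)/(2L)=-0.0054
  √(A²+B²)=0.3411;  θ2 = -1.6738+1.5865 ≈ -0.0873
arm 3 (φ=240.0°): x'=-0.0677, y'=-0.1400
  A cos θ + B sin θ = C:  0.1877·cos θ + -0.3393·sin θ = -0.2281
  θ3 = atan2(B,A) + arccos(C/0.3877) = 1.1341

θ₁ = 1.2215, θ₂ = -0.0873, θ₃ = 1.1341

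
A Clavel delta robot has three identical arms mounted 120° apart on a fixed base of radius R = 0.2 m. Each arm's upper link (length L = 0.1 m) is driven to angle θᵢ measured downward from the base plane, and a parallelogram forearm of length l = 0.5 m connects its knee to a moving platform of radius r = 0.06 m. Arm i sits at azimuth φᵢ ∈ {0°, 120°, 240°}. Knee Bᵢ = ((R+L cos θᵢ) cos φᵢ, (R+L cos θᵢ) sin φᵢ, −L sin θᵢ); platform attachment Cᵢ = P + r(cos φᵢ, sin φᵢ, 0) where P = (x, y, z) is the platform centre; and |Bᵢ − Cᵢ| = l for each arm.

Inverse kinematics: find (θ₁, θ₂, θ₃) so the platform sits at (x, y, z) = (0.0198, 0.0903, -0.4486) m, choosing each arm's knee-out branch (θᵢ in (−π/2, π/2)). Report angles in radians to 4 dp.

θ₁ = 0.0870, θ₂ = -0.1749, θ₃ = 0.6105

rotate P by −φ1: (0.0198, 0.0903, -0.4486)
  A cos θ + B sin θ = C:  0.1202·cos θ + -0.4486·sin θ = 0.0808
  γ=atan2(-0.4486,0.1202)=-1.3090;  ψ=arccos(0.1739)=1.3960;  θ1=γ+ψ≈0.0870
φ2=120.0° → target in arm frame (0.0683, -0.0623)
  e−x'=0.0717;  (l²−L²−(e−x')²−y'²−z²)/2L = 0.1487
  θ2 = atan2(B,A) + arccos(C/0.4543) = -0.1749
arm 3 (φ=240.0°): x'=-0.0881, y'=-0.0280
  A cos θ + B sin θ = C:  0.2281·cos θ + -0.4486·sin θ = -0.0703
  √(A²+B²)=0.5033;  θ3 = -1.1004+1.7109 ≈ 0.6105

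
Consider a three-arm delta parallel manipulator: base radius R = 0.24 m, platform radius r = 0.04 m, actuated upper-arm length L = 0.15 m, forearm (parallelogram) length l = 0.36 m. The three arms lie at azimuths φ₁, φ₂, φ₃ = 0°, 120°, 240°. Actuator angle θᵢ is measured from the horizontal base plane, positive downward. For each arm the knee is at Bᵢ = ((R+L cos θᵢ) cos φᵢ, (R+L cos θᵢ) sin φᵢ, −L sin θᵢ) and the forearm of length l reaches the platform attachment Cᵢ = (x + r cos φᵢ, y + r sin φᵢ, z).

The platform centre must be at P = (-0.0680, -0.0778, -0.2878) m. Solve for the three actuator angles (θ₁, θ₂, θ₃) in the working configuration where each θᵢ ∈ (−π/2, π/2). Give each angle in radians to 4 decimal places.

θ₁ = 1.2215, θ₂ = 1.0471, θ₃ = 0.1745

arm 1 (φ=0.0°): x'=-0.0680, y'=-0.0778
  A cos θ + B sin θ = C:  0.2680·cos θ + -0.2878·sin θ = -0.1787
  γ=atan2(-0.2878,0.2680)=-0.8210;  ψ=arccos(-0.4544)=2.0425;  θ1=γ+ψ≈1.2215
φ2=120.0° → target in arm frame (-0.0334, 0.0978)
  e−x'=0.2334;  (l²−L²−(e−x')²−y'²−z²)/2L = -0.1325
  √(A²+B²)=0.3705;  θ2 = -0.8894+1.9365 ≈ 1.0471
φ3=240.0° → target in arm frame (0.1014, -0.0200)
  A cos θ + B sin θ = C:  0.0986·cos θ + -0.2878·sin θ = 0.0472
  √(A²+B²)=0.3042;  θ3 = -1.2407+1.4152 ≈ 0.1745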